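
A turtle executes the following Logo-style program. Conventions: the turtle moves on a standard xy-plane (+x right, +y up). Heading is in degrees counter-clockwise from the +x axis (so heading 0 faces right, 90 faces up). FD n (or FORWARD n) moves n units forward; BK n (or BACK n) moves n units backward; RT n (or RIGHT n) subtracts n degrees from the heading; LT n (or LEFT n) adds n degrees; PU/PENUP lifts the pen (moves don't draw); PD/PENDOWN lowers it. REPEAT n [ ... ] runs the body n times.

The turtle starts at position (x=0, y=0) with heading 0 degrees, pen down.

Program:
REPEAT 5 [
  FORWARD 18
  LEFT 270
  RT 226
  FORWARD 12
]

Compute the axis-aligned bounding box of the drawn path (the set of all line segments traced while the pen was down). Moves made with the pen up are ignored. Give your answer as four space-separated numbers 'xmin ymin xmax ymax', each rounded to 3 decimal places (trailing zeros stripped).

Executing turtle program step by step:
Start: pos=(0,0), heading=0, pen down
REPEAT 5 [
  -- iteration 1/5 --
  FD 18: (0,0) -> (18,0) [heading=0, draw]
  LT 270: heading 0 -> 270
  RT 226: heading 270 -> 44
  FD 12: (18,0) -> (26.632,8.336) [heading=44, draw]
  -- iteration 2/5 --
  FD 18: (26.632,8.336) -> (39.58,20.84) [heading=44, draw]
  LT 270: heading 44 -> 314
  RT 226: heading 314 -> 88
  FD 12: (39.58,20.84) -> (39.999,32.832) [heading=88, draw]
  -- iteration 3/5 --
  FD 18: (39.999,32.832) -> (40.627,50.821) [heading=88, draw]
  LT 270: heading 88 -> 358
  RT 226: heading 358 -> 132
  FD 12: (40.627,50.821) -> (32.598,59.739) [heading=132, draw]
  -- iteration 4/5 --
  FD 18: (32.598,59.739) -> (20.553,73.116) [heading=132, draw]
  LT 270: heading 132 -> 42
  RT 226: heading 42 -> 176
  FD 12: (20.553,73.116) -> (8.582,73.953) [heading=176, draw]
  -- iteration 5/5 --
  FD 18: (8.582,73.953) -> (-9.374,75.209) [heading=176, draw]
  LT 270: heading 176 -> 86
  RT 226: heading 86 -> 220
  FD 12: (-9.374,75.209) -> (-18.566,67.495) [heading=220, draw]
]
Final: pos=(-18.566,67.495), heading=220, 10 segment(s) drawn

Segment endpoints: x in {-18.566, -9.374, 0, 8.582, 18, 20.553, 26.632, 32.598, 39.58, 39.999, 40.627}, y in {0, 8.336, 20.84, 32.832, 50.821, 59.739, 67.495, 73.116, 73.953, 75.209}
xmin=-18.566, ymin=0, xmax=40.627, ymax=75.209

Answer: -18.566 0 40.627 75.209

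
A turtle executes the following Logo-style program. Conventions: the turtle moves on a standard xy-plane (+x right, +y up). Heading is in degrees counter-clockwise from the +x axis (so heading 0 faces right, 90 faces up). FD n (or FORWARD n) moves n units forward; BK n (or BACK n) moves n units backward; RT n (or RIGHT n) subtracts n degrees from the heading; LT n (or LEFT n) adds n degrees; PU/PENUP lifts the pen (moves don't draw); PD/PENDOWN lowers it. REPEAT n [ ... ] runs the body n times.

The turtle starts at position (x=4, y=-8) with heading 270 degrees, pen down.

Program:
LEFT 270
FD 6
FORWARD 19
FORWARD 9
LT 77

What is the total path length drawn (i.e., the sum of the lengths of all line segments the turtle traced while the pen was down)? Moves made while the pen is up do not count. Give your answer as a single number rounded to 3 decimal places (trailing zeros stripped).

Executing turtle program step by step:
Start: pos=(4,-8), heading=270, pen down
LT 270: heading 270 -> 180
FD 6: (4,-8) -> (-2,-8) [heading=180, draw]
FD 19: (-2,-8) -> (-21,-8) [heading=180, draw]
FD 9: (-21,-8) -> (-30,-8) [heading=180, draw]
LT 77: heading 180 -> 257
Final: pos=(-30,-8), heading=257, 3 segment(s) drawn

Segment lengths:
  seg 1: (4,-8) -> (-2,-8), length = 6
  seg 2: (-2,-8) -> (-21,-8), length = 19
  seg 3: (-21,-8) -> (-30,-8), length = 9
Total = 34

Answer: 34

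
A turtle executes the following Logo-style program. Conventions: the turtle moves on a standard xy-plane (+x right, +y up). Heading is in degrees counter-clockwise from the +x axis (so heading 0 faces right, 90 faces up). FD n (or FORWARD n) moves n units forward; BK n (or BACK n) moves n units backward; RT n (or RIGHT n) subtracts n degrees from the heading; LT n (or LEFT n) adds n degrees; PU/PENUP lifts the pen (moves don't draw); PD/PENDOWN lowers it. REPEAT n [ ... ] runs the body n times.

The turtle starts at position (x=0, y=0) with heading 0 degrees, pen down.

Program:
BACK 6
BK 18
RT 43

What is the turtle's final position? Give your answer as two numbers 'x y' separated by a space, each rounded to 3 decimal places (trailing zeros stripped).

Answer: -24 0

Derivation:
Executing turtle program step by step:
Start: pos=(0,0), heading=0, pen down
BK 6: (0,0) -> (-6,0) [heading=0, draw]
BK 18: (-6,0) -> (-24,0) [heading=0, draw]
RT 43: heading 0 -> 317
Final: pos=(-24,0), heading=317, 2 segment(s) drawn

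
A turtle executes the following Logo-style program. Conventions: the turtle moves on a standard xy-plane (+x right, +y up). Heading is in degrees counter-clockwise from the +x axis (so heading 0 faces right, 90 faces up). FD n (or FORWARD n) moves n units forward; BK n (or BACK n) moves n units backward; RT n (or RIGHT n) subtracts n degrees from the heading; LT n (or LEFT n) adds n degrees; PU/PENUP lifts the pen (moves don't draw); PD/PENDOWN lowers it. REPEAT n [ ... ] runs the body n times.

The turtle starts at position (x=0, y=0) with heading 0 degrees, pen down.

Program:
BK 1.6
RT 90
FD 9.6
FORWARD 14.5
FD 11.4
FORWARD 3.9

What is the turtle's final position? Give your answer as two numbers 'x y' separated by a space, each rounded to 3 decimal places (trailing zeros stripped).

Answer: -1.6 -39.4

Derivation:
Executing turtle program step by step:
Start: pos=(0,0), heading=0, pen down
BK 1.6: (0,0) -> (-1.6,0) [heading=0, draw]
RT 90: heading 0 -> 270
FD 9.6: (-1.6,0) -> (-1.6,-9.6) [heading=270, draw]
FD 14.5: (-1.6,-9.6) -> (-1.6,-24.1) [heading=270, draw]
FD 11.4: (-1.6,-24.1) -> (-1.6,-35.5) [heading=270, draw]
FD 3.9: (-1.6,-35.5) -> (-1.6,-39.4) [heading=270, draw]
Final: pos=(-1.6,-39.4), heading=270, 5 segment(s) drawn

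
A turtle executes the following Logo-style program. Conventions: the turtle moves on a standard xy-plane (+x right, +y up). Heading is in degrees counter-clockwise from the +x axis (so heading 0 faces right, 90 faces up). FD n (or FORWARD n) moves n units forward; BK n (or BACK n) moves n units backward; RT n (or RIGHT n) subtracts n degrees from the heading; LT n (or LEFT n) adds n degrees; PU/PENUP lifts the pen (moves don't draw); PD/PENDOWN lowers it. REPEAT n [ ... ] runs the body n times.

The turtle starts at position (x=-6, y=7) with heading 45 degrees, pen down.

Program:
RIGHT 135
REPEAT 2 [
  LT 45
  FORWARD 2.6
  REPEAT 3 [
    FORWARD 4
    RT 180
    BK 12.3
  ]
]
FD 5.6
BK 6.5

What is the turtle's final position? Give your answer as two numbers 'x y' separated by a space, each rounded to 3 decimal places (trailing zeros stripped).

Executing turtle program step by step:
Start: pos=(-6,7), heading=45, pen down
RT 135: heading 45 -> 270
REPEAT 2 [
  -- iteration 1/2 --
  LT 45: heading 270 -> 315
  FD 2.6: (-6,7) -> (-4.162,5.162) [heading=315, draw]
  REPEAT 3 [
    -- iteration 1/3 --
    FD 4: (-4.162,5.162) -> (-1.333,2.333) [heading=315, draw]
    RT 180: heading 315 -> 135
    BK 12.3: (-1.333,2.333) -> (7.364,-6.364) [heading=135, draw]
    -- iteration 2/3 --
    FD 4: (7.364,-6.364) -> (4.536,-3.536) [heading=135, draw]
    RT 180: heading 135 -> 315
    BK 12.3: (4.536,-3.536) -> (-4.162,5.162) [heading=315, draw]
    -- iteration 3/3 --
    FD 4: (-4.162,5.162) -> (-1.333,2.333) [heading=315, draw]
    RT 180: heading 315 -> 135
    BK 12.3: (-1.333,2.333) -> (7.364,-6.364) [heading=135, draw]
  ]
  -- iteration 2/2 --
  LT 45: heading 135 -> 180
  FD 2.6: (7.364,-6.364) -> (4.764,-6.364) [heading=180, draw]
  REPEAT 3 [
    -- iteration 1/3 --
    FD 4: (4.764,-6.364) -> (0.764,-6.364) [heading=180, draw]
    RT 180: heading 180 -> 0
    BK 12.3: (0.764,-6.364) -> (-11.536,-6.364) [heading=0, draw]
    -- iteration 2/3 --
    FD 4: (-11.536,-6.364) -> (-7.536,-6.364) [heading=0, draw]
    RT 180: heading 0 -> 180
    BK 12.3: (-7.536,-6.364) -> (4.764,-6.364) [heading=180, draw]
    -- iteration 3/3 --
    FD 4: (4.764,-6.364) -> (0.764,-6.364) [heading=180, draw]
    RT 180: heading 180 -> 0
    BK 12.3: (0.764,-6.364) -> (-11.536,-6.364) [heading=0, draw]
  ]
]
FD 5.6: (-11.536,-6.364) -> (-5.936,-6.364) [heading=0, draw]
BK 6.5: (-5.936,-6.364) -> (-12.436,-6.364) [heading=0, draw]
Final: pos=(-12.436,-6.364), heading=0, 16 segment(s) drawn

Answer: -12.436 -6.364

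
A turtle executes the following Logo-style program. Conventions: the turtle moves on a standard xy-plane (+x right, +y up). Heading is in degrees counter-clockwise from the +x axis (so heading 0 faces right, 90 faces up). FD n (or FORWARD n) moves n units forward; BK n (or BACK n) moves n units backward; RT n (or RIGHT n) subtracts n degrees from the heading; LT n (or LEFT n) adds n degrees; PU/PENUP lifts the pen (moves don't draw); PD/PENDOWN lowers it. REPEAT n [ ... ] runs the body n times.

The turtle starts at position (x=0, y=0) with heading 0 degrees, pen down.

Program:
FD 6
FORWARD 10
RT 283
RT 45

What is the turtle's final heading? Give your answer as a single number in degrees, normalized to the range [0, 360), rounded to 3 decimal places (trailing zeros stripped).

Executing turtle program step by step:
Start: pos=(0,0), heading=0, pen down
FD 6: (0,0) -> (6,0) [heading=0, draw]
FD 10: (6,0) -> (16,0) [heading=0, draw]
RT 283: heading 0 -> 77
RT 45: heading 77 -> 32
Final: pos=(16,0), heading=32, 2 segment(s) drawn

Answer: 32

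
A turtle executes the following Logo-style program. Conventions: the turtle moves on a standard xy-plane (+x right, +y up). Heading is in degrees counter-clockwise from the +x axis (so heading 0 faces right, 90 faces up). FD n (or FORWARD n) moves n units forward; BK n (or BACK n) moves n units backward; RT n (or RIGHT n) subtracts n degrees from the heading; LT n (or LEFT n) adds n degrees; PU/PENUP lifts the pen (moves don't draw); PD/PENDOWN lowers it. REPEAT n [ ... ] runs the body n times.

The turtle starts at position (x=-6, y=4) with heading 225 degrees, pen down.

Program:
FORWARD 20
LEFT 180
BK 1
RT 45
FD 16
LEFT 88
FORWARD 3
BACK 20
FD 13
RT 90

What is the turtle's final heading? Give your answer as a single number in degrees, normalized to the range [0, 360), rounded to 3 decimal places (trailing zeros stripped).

Answer: 358

Derivation:
Executing turtle program step by step:
Start: pos=(-6,4), heading=225, pen down
FD 20: (-6,4) -> (-20.142,-10.142) [heading=225, draw]
LT 180: heading 225 -> 45
BK 1: (-20.142,-10.142) -> (-20.849,-10.849) [heading=45, draw]
RT 45: heading 45 -> 0
FD 16: (-20.849,-10.849) -> (-4.849,-10.849) [heading=0, draw]
LT 88: heading 0 -> 88
FD 3: (-4.849,-10.849) -> (-4.745,-7.851) [heading=88, draw]
BK 20: (-4.745,-7.851) -> (-5.443,-27.839) [heading=88, draw]
FD 13: (-5.443,-27.839) -> (-4.989,-14.847) [heading=88, draw]
RT 90: heading 88 -> 358
Final: pos=(-4.989,-14.847), heading=358, 6 segment(s) drawn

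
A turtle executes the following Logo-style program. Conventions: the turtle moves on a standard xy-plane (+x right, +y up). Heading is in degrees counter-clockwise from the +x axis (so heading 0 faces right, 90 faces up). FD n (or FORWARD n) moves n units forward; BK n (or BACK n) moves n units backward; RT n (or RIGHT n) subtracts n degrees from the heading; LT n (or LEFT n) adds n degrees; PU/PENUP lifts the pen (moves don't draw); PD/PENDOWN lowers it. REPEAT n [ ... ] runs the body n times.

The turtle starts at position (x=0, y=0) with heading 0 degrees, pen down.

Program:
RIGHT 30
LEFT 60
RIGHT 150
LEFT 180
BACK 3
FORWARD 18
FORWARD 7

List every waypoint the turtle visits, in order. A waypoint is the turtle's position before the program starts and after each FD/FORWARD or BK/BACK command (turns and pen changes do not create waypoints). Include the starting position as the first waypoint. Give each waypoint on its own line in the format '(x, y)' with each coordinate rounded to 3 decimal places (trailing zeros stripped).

Executing turtle program step by step:
Start: pos=(0,0), heading=0, pen down
RT 30: heading 0 -> 330
LT 60: heading 330 -> 30
RT 150: heading 30 -> 240
LT 180: heading 240 -> 60
BK 3: (0,0) -> (-1.5,-2.598) [heading=60, draw]
FD 18: (-1.5,-2.598) -> (7.5,12.99) [heading=60, draw]
FD 7: (7.5,12.99) -> (11,19.053) [heading=60, draw]
Final: pos=(11,19.053), heading=60, 3 segment(s) drawn
Waypoints (4 total):
(0, 0)
(-1.5, -2.598)
(7.5, 12.99)
(11, 19.053)

Answer: (0, 0)
(-1.5, -2.598)
(7.5, 12.99)
(11, 19.053)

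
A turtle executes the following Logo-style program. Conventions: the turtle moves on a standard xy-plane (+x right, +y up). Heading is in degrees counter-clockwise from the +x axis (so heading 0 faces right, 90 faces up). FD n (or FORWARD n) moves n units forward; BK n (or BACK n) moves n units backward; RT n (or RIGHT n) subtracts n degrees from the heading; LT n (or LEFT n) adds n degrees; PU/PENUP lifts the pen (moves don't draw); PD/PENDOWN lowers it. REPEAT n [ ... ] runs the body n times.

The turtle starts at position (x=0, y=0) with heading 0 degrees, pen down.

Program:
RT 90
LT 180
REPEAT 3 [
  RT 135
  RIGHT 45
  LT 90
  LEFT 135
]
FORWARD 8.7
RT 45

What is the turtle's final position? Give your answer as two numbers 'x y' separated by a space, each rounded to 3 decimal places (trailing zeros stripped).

Answer: -6.152 -6.152

Derivation:
Executing turtle program step by step:
Start: pos=(0,0), heading=0, pen down
RT 90: heading 0 -> 270
LT 180: heading 270 -> 90
REPEAT 3 [
  -- iteration 1/3 --
  RT 135: heading 90 -> 315
  RT 45: heading 315 -> 270
  LT 90: heading 270 -> 0
  LT 135: heading 0 -> 135
  -- iteration 2/3 --
  RT 135: heading 135 -> 0
  RT 45: heading 0 -> 315
  LT 90: heading 315 -> 45
  LT 135: heading 45 -> 180
  -- iteration 3/3 --
  RT 135: heading 180 -> 45
  RT 45: heading 45 -> 0
  LT 90: heading 0 -> 90
  LT 135: heading 90 -> 225
]
FD 8.7: (0,0) -> (-6.152,-6.152) [heading=225, draw]
RT 45: heading 225 -> 180
Final: pos=(-6.152,-6.152), heading=180, 1 segment(s) drawn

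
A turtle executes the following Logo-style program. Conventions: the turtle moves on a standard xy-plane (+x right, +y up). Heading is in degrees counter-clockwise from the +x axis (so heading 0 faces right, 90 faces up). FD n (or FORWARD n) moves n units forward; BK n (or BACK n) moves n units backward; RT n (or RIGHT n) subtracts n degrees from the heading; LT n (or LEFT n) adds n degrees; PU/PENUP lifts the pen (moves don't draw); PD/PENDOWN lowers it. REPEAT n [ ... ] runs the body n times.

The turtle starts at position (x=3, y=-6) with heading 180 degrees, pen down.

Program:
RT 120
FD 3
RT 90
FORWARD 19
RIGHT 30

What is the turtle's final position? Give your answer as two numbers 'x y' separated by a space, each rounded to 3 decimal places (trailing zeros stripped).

Answer: 20.954 -12.902

Derivation:
Executing turtle program step by step:
Start: pos=(3,-6), heading=180, pen down
RT 120: heading 180 -> 60
FD 3: (3,-6) -> (4.5,-3.402) [heading=60, draw]
RT 90: heading 60 -> 330
FD 19: (4.5,-3.402) -> (20.954,-12.902) [heading=330, draw]
RT 30: heading 330 -> 300
Final: pos=(20.954,-12.902), heading=300, 2 segment(s) drawn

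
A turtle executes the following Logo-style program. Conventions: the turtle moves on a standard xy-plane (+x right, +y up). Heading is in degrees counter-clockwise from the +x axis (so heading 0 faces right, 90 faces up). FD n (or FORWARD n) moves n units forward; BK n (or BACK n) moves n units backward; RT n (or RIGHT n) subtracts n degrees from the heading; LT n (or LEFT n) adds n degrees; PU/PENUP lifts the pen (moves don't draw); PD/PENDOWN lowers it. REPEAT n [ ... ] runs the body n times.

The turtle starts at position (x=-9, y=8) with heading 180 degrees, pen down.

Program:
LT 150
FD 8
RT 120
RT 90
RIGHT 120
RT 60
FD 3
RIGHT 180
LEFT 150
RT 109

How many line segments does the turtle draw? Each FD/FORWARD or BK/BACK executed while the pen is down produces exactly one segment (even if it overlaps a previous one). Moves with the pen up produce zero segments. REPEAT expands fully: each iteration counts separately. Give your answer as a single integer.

Answer: 2

Derivation:
Executing turtle program step by step:
Start: pos=(-9,8), heading=180, pen down
LT 150: heading 180 -> 330
FD 8: (-9,8) -> (-2.072,4) [heading=330, draw]
RT 120: heading 330 -> 210
RT 90: heading 210 -> 120
RT 120: heading 120 -> 0
RT 60: heading 0 -> 300
FD 3: (-2.072,4) -> (-0.572,1.402) [heading=300, draw]
RT 180: heading 300 -> 120
LT 150: heading 120 -> 270
RT 109: heading 270 -> 161
Final: pos=(-0.572,1.402), heading=161, 2 segment(s) drawn
Segments drawn: 2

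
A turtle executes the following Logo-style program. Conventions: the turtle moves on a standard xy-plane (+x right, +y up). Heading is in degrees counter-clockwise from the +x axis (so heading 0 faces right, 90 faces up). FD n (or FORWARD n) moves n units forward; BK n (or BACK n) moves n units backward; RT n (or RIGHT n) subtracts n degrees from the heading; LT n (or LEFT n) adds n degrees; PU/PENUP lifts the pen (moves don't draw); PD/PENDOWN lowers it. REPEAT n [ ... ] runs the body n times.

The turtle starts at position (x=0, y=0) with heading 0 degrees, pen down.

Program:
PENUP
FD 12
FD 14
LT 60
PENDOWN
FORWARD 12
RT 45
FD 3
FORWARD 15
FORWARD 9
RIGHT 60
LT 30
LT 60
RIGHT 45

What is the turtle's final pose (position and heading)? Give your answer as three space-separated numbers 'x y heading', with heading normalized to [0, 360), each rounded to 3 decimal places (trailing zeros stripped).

Executing turtle program step by step:
Start: pos=(0,0), heading=0, pen down
PU: pen up
FD 12: (0,0) -> (12,0) [heading=0, move]
FD 14: (12,0) -> (26,0) [heading=0, move]
LT 60: heading 0 -> 60
PD: pen down
FD 12: (26,0) -> (32,10.392) [heading=60, draw]
RT 45: heading 60 -> 15
FD 3: (32,10.392) -> (34.898,11.169) [heading=15, draw]
FD 15: (34.898,11.169) -> (49.387,15.051) [heading=15, draw]
FD 9: (49.387,15.051) -> (58.08,17.38) [heading=15, draw]
RT 60: heading 15 -> 315
LT 30: heading 315 -> 345
LT 60: heading 345 -> 45
RT 45: heading 45 -> 0
Final: pos=(58.08,17.38), heading=0, 4 segment(s) drawn

Answer: 58.08 17.38 0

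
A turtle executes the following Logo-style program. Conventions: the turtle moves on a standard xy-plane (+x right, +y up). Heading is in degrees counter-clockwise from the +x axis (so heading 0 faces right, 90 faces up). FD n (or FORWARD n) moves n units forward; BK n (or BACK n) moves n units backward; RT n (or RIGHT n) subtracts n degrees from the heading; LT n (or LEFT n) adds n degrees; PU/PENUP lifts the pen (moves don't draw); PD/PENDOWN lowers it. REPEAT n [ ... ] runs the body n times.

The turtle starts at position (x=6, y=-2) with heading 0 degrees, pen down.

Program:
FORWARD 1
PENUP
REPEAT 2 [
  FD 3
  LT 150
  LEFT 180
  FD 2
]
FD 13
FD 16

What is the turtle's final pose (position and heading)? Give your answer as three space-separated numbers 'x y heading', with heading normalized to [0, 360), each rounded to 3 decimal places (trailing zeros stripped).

Executing turtle program step by step:
Start: pos=(6,-2), heading=0, pen down
FD 1: (6,-2) -> (7,-2) [heading=0, draw]
PU: pen up
REPEAT 2 [
  -- iteration 1/2 --
  FD 3: (7,-2) -> (10,-2) [heading=0, move]
  LT 150: heading 0 -> 150
  LT 180: heading 150 -> 330
  FD 2: (10,-2) -> (11.732,-3) [heading=330, move]
  -- iteration 2/2 --
  FD 3: (11.732,-3) -> (14.33,-4.5) [heading=330, move]
  LT 150: heading 330 -> 120
  LT 180: heading 120 -> 300
  FD 2: (14.33,-4.5) -> (15.33,-6.232) [heading=300, move]
]
FD 13: (15.33,-6.232) -> (21.83,-17.49) [heading=300, move]
FD 16: (21.83,-17.49) -> (29.83,-31.347) [heading=300, move]
Final: pos=(29.83,-31.347), heading=300, 1 segment(s) drawn

Answer: 29.83 -31.347 300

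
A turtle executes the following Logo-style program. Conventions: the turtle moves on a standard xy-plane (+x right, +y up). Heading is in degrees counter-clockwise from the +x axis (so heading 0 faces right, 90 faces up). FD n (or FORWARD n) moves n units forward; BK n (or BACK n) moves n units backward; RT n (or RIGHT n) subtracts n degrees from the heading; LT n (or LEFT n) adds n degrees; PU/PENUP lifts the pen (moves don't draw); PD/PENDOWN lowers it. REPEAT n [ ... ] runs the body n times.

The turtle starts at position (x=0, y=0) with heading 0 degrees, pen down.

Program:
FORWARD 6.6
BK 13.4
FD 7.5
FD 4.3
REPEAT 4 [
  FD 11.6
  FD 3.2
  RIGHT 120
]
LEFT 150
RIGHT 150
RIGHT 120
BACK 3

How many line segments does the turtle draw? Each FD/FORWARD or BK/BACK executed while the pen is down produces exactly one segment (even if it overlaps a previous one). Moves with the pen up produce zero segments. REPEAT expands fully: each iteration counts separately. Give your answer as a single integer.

Executing turtle program step by step:
Start: pos=(0,0), heading=0, pen down
FD 6.6: (0,0) -> (6.6,0) [heading=0, draw]
BK 13.4: (6.6,0) -> (-6.8,0) [heading=0, draw]
FD 7.5: (-6.8,0) -> (0.7,0) [heading=0, draw]
FD 4.3: (0.7,0) -> (5,0) [heading=0, draw]
REPEAT 4 [
  -- iteration 1/4 --
  FD 11.6: (5,0) -> (16.6,0) [heading=0, draw]
  FD 3.2: (16.6,0) -> (19.8,0) [heading=0, draw]
  RT 120: heading 0 -> 240
  -- iteration 2/4 --
  FD 11.6: (19.8,0) -> (14,-10.046) [heading=240, draw]
  FD 3.2: (14,-10.046) -> (12.4,-12.817) [heading=240, draw]
  RT 120: heading 240 -> 120
  -- iteration 3/4 --
  FD 11.6: (12.4,-12.817) -> (6.6,-2.771) [heading=120, draw]
  FD 3.2: (6.6,-2.771) -> (5,0) [heading=120, draw]
  RT 120: heading 120 -> 0
  -- iteration 4/4 --
  FD 11.6: (5,0) -> (16.6,0) [heading=0, draw]
  FD 3.2: (16.6,0) -> (19.8,0) [heading=0, draw]
  RT 120: heading 0 -> 240
]
LT 150: heading 240 -> 30
RT 150: heading 30 -> 240
RT 120: heading 240 -> 120
BK 3: (19.8,0) -> (21.3,-2.598) [heading=120, draw]
Final: pos=(21.3,-2.598), heading=120, 13 segment(s) drawn
Segments drawn: 13

Answer: 13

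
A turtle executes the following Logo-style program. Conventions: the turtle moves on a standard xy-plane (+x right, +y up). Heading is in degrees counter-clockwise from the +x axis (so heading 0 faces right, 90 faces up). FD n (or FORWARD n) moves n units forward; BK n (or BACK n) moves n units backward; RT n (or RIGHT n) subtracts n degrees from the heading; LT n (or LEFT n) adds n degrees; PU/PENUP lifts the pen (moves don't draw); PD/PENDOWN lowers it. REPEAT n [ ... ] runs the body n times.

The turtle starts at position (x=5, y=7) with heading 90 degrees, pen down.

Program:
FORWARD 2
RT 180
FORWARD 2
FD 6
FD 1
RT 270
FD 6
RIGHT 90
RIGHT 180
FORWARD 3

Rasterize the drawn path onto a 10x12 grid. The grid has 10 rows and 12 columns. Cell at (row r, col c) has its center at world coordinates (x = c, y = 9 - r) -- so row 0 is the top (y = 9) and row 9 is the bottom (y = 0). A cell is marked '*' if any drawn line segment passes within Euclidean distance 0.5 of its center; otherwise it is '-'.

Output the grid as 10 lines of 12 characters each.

Answer: -----*------
-----*------
-----*------
-----*------
-----*------
-----*------
-----*-----*
-----*-----*
-----*-----*
-----*******

Derivation:
Segment 0: (5,7) -> (5,9)
Segment 1: (5,9) -> (5,7)
Segment 2: (5,7) -> (5,1)
Segment 3: (5,1) -> (5,0)
Segment 4: (5,0) -> (11,0)
Segment 5: (11,0) -> (11,3)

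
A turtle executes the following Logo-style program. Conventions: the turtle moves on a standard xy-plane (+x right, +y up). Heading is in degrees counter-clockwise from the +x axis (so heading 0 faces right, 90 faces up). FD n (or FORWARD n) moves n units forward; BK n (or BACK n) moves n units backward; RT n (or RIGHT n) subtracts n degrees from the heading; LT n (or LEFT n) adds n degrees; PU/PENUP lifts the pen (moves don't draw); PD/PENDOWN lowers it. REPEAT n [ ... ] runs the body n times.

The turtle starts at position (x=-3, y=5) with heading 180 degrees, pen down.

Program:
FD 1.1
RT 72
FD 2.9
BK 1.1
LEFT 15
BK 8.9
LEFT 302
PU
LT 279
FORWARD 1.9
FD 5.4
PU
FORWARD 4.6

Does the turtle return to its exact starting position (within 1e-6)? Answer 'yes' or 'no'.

Answer: no

Derivation:
Executing turtle program step by step:
Start: pos=(-3,5), heading=180, pen down
FD 1.1: (-3,5) -> (-4.1,5) [heading=180, draw]
RT 72: heading 180 -> 108
FD 2.9: (-4.1,5) -> (-4.996,7.758) [heading=108, draw]
BK 1.1: (-4.996,7.758) -> (-4.656,6.712) [heading=108, draw]
LT 15: heading 108 -> 123
BK 8.9: (-4.656,6.712) -> (0.191,-0.752) [heading=123, draw]
LT 302: heading 123 -> 65
PU: pen up
LT 279: heading 65 -> 344
FD 1.9: (0.191,-0.752) -> (2.017,-1.276) [heading=344, move]
FD 5.4: (2.017,-1.276) -> (7.208,-2.764) [heading=344, move]
PU: pen up
FD 4.6: (7.208,-2.764) -> (11.63,-4.032) [heading=344, move]
Final: pos=(11.63,-4.032), heading=344, 4 segment(s) drawn

Start position: (-3, 5)
Final position: (11.63, -4.032)
Distance = 17.194; >= 1e-6 -> NOT closed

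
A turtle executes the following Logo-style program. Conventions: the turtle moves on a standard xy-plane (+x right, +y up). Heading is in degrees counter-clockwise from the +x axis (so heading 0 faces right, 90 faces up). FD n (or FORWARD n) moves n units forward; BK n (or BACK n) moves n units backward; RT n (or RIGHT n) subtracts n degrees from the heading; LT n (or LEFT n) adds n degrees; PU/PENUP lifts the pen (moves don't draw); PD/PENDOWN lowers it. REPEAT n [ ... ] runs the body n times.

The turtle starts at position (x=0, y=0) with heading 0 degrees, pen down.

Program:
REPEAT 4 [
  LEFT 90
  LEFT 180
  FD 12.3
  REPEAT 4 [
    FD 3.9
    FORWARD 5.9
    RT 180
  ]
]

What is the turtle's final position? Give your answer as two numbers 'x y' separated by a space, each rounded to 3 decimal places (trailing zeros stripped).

Answer: 0 0

Derivation:
Executing turtle program step by step:
Start: pos=(0,0), heading=0, pen down
REPEAT 4 [
  -- iteration 1/4 --
  LT 90: heading 0 -> 90
  LT 180: heading 90 -> 270
  FD 12.3: (0,0) -> (0,-12.3) [heading=270, draw]
  REPEAT 4 [
    -- iteration 1/4 --
    FD 3.9: (0,-12.3) -> (0,-16.2) [heading=270, draw]
    FD 5.9: (0,-16.2) -> (0,-22.1) [heading=270, draw]
    RT 180: heading 270 -> 90
    -- iteration 2/4 --
    FD 3.9: (0,-22.1) -> (0,-18.2) [heading=90, draw]
    FD 5.9: (0,-18.2) -> (0,-12.3) [heading=90, draw]
    RT 180: heading 90 -> 270
    -- iteration 3/4 --
    FD 3.9: (0,-12.3) -> (0,-16.2) [heading=270, draw]
    FD 5.9: (0,-16.2) -> (0,-22.1) [heading=270, draw]
    RT 180: heading 270 -> 90
    -- iteration 4/4 --
    FD 3.9: (0,-22.1) -> (0,-18.2) [heading=90, draw]
    FD 5.9: (0,-18.2) -> (0,-12.3) [heading=90, draw]
    RT 180: heading 90 -> 270
  ]
  -- iteration 2/4 --
  LT 90: heading 270 -> 0
  LT 180: heading 0 -> 180
  FD 12.3: (0,-12.3) -> (-12.3,-12.3) [heading=180, draw]
  REPEAT 4 [
    -- iteration 1/4 --
    FD 3.9: (-12.3,-12.3) -> (-16.2,-12.3) [heading=180, draw]
    FD 5.9: (-16.2,-12.3) -> (-22.1,-12.3) [heading=180, draw]
    RT 180: heading 180 -> 0
    -- iteration 2/4 --
    FD 3.9: (-22.1,-12.3) -> (-18.2,-12.3) [heading=0, draw]
    FD 5.9: (-18.2,-12.3) -> (-12.3,-12.3) [heading=0, draw]
    RT 180: heading 0 -> 180
    -- iteration 3/4 --
    FD 3.9: (-12.3,-12.3) -> (-16.2,-12.3) [heading=180, draw]
    FD 5.9: (-16.2,-12.3) -> (-22.1,-12.3) [heading=180, draw]
    RT 180: heading 180 -> 0
    -- iteration 4/4 --
    FD 3.9: (-22.1,-12.3) -> (-18.2,-12.3) [heading=0, draw]
    FD 5.9: (-18.2,-12.3) -> (-12.3,-12.3) [heading=0, draw]
    RT 180: heading 0 -> 180
  ]
  -- iteration 3/4 --
  LT 90: heading 180 -> 270
  LT 180: heading 270 -> 90
  FD 12.3: (-12.3,-12.3) -> (-12.3,0) [heading=90, draw]
  REPEAT 4 [
    -- iteration 1/4 --
    FD 3.9: (-12.3,0) -> (-12.3,3.9) [heading=90, draw]
    FD 5.9: (-12.3,3.9) -> (-12.3,9.8) [heading=90, draw]
    RT 180: heading 90 -> 270
    -- iteration 2/4 --
    FD 3.9: (-12.3,9.8) -> (-12.3,5.9) [heading=270, draw]
    FD 5.9: (-12.3,5.9) -> (-12.3,0) [heading=270, draw]
    RT 180: heading 270 -> 90
    -- iteration 3/4 --
    FD 3.9: (-12.3,0) -> (-12.3,3.9) [heading=90, draw]
    FD 5.9: (-12.3,3.9) -> (-12.3,9.8) [heading=90, draw]
    RT 180: heading 90 -> 270
    -- iteration 4/4 --
    FD 3.9: (-12.3,9.8) -> (-12.3,5.9) [heading=270, draw]
    FD 5.9: (-12.3,5.9) -> (-12.3,0) [heading=270, draw]
    RT 180: heading 270 -> 90
  ]
  -- iteration 4/4 --
  LT 90: heading 90 -> 180
  LT 180: heading 180 -> 0
  FD 12.3: (-12.3,0) -> (0,0) [heading=0, draw]
  REPEAT 4 [
    -- iteration 1/4 --
    FD 3.9: (0,0) -> (3.9,0) [heading=0, draw]
    FD 5.9: (3.9,0) -> (9.8,0) [heading=0, draw]
    RT 180: heading 0 -> 180
    -- iteration 2/4 --
    FD 3.9: (9.8,0) -> (5.9,0) [heading=180, draw]
    FD 5.9: (5.9,0) -> (0,0) [heading=180, draw]
    RT 180: heading 180 -> 0
    -- iteration 3/4 --
    FD 3.9: (0,0) -> (3.9,0) [heading=0, draw]
    FD 5.9: (3.9,0) -> (9.8,0) [heading=0, draw]
    RT 180: heading 0 -> 180
    -- iteration 4/4 --
    FD 3.9: (9.8,0) -> (5.9,0) [heading=180, draw]
    FD 5.9: (5.9,0) -> (0,0) [heading=180, draw]
    RT 180: heading 180 -> 0
  ]
]
Final: pos=(0,0), heading=0, 36 segment(s) drawn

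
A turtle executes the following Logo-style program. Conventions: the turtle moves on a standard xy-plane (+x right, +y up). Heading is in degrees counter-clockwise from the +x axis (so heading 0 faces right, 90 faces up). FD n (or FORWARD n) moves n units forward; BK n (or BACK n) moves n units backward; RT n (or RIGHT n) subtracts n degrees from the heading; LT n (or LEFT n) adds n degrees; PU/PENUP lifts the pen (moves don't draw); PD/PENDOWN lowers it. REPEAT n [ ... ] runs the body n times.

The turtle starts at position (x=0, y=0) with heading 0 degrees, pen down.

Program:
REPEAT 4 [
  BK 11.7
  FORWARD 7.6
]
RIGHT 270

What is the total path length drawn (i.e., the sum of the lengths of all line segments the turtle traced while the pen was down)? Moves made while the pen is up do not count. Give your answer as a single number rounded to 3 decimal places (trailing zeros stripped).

Answer: 77.2

Derivation:
Executing turtle program step by step:
Start: pos=(0,0), heading=0, pen down
REPEAT 4 [
  -- iteration 1/4 --
  BK 11.7: (0,0) -> (-11.7,0) [heading=0, draw]
  FD 7.6: (-11.7,0) -> (-4.1,0) [heading=0, draw]
  -- iteration 2/4 --
  BK 11.7: (-4.1,0) -> (-15.8,0) [heading=0, draw]
  FD 7.6: (-15.8,0) -> (-8.2,0) [heading=0, draw]
  -- iteration 3/4 --
  BK 11.7: (-8.2,0) -> (-19.9,0) [heading=0, draw]
  FD 7.6: (-19.9,0) -> (-12.3,0) [heading=0, draw]
  -- iteration 4/4 --
  BK 11.7: (-12.3,0) -> (-24,0) [heading=0, draw]
  FD 7.6: (-24,0) -> (-16.4,0) [heading=0, draw]
]
RT 270: heading 0 -> 90
Final: pos=(-16.4,0), heading=90, 8 segment(s) drawn

Segment lengths:
  seg 1: (0,0) -> (-11.7,0), length = 11.7
  seg 2: (-11.7,0) -> (-4.1,0), length = 7.6
  seg 3: (-4.1,0) -> (-15.8,0), length = 11.7
  seg 4: (-15.8,0) -> (-8.2,0), length = 7.6
  seg 5: (-8.2,0) -> (-19.9,0), length = 11.7
  seg 6: (-19.9,0) -> (-12.3,0), length = 7.6
  seg 7: (-12.3,0) -> (-24,0), length = 11.7
  seg 8: (-24,0) -> (-16.4,0), length = 7.6
Total = 77.2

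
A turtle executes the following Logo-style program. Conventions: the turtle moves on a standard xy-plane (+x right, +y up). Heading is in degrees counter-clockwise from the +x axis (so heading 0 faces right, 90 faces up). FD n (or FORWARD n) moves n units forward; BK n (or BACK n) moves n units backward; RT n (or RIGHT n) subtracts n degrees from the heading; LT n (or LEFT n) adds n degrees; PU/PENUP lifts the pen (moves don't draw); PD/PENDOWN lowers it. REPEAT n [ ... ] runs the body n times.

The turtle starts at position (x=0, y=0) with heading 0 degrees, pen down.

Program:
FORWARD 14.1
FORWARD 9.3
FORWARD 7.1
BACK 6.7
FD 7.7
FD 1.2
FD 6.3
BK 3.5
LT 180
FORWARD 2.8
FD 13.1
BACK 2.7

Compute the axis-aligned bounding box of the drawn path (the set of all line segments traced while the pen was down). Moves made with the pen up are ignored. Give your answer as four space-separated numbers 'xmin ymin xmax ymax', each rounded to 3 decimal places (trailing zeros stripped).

Executing turtle program step by step:
Start: pos=(0,0), heading=0, pen down
FD 14.1: (0,0) -> (14.1,0) [heading=0, draw]
FD 9.3: (14.1,0) -> (23.4,0) [heading=0, draw]
FD 7.1: (23.4,0) -> (30.5,0) [heading=0, draw]
BK 6.7: (30.5,0) -> (23.8,0) [heading=0, draw]
FD 7.7: (23.8,0) -> (31.5,0) [heading=0, draw]
FD 1.2: (31.5,0) -> (32.7,0) [heading=0, draw]
FD 6.3: (32.7,0) -> (39,0) [heading=0, draw]
BK 3.5: (39,0) -> (35.5,0) [heading=0, draw]
LT 180: heading 0 -> 180
FD 2.8: (35.5,0) -> (32.7,0) [heading=180, draw]
FD 13.1: (32.7,0) -> (19.6,0) [heading=180, draw]
BK 2.7: (19.6,0) -> (22.3,0) [heading=180, draw]
Final: pos=(22.3,0), heading=180, 11 segment(s) drawn

Segment endpoints: x in {0, 14.1, 19.6, 22.3, 23.4, 23.8, 30.5, 31.5, 32.7, 35.5, 39}, y in {0, 0, 0, 0}
xmin=0, ymin=0, xmax=39, ymax=0

Answer: 0 0 39 0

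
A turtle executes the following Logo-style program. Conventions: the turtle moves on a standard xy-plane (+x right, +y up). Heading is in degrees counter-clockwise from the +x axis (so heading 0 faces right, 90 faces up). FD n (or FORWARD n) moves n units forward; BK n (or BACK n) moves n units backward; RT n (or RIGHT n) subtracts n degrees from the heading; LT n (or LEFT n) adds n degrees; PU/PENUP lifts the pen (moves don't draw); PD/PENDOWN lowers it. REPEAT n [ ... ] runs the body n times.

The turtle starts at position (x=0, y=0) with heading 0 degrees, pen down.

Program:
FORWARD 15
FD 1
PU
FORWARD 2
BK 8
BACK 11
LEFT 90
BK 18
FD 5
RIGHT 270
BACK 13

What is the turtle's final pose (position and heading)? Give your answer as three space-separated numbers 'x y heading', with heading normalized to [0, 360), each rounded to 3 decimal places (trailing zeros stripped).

Executing turtle program step by step:
Start: pos=(0,0), heading=0, pen down
FD 15: (0,0) -> (15,0) [heading=0, draw]
FD 1: (15,0) -> (16,0) [heading=0, draw]
PU: pen up
FD 2: (16,0) -> (18,0) [heading=0, move]
BK 8: (18,0) -> (10,0) [heading=0, move]
BK 11: (10,0) -> (-1,0) [heading=0, move]
LT 90: heading 0 -> 90
BK 18: (-1,0) -> (-1,-18) [heading=90, move]
FD 5: (-1,-18) -> (-1,-13) [heading=90, move]
RT 270: heading 90 -> 180
BK 13: (-1,-13) -> (12,-13) [heading=180, move]
Final: pos=(12,-13), heading=180, 2 segment(s) drawn

Answer: 12 -13 180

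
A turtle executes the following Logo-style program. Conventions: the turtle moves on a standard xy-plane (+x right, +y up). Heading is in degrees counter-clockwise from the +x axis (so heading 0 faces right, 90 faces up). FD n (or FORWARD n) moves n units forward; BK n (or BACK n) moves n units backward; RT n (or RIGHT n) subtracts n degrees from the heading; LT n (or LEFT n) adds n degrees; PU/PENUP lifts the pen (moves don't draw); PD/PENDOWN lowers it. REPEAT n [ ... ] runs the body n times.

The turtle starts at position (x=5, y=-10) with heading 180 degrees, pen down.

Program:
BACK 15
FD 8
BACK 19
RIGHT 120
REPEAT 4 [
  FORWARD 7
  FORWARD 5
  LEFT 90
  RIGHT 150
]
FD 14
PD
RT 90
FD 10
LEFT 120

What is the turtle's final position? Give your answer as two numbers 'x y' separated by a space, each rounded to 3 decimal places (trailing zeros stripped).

Answer: 35 -10.392

Derivation:
Executing turtle program step by step:
Start: pos=(5,-10), heading=180, pen down
BK 15: (5,-10) -> (20,-10) [heading=180, draw]
FD 8: (20,-10) -> (12,-10) [heading=180, draw]
BK 19: (12,-10) -> (31,-10) [heading=180, draw]
RT 120: heading 180 -> 60
REPEAT 4 [
  -- iteration 1/4 --
  FD 7: (31,-10) -> (34.5,-3.938) [heading=60, draw]
  FD 5: (34.5,-3.938) -> (37,0.392) [heading=60, draw]
  LT 90: heading 60 -> 150
  RT 150: heading 150 -> 0
  -- iteration 2/4 --
  FD 7: (37,0.392) -> (44,0.392) [heading=0, draw]
  FD 5: (44,0.392) -> (49,0.392) [heading=0, draw]
  LT 90: heading 0 -> 90
  RT 150: heading 90 -> 300
  -- iteration 3/4 --
  FD 7: (49,0.392) -> (52.5,-5.67) [heading=300, draw]
  FD 5: (52.5,-5.67) -> (55,-10) [heading=300, draw]
  LT 90: heading 300 -> 30
  RT 150: heading 30 -> 240
  -- iteration 4/4 --
  FD 7: (55,-10) -> (51.5,-16.062) [heading=240, draw]
  FD 5: (51.5,-16.062) -> (49,-20.392) [heading=240, draw]
  LT 90: heading 240 -> 330
  RT 150: heading 330 -> 180
]
FD 14: (49,-20.392) -> (35,-20.392) [heading=180, draw]
PD: pen down
RT 90: heading 180 -> 90
FD 10: (35,-20.392) -> (35,-10.392) [heading=90, draw]
LT 120: heading 90 -> 210
Final: pos=(35,-10.392), heading=210, 13 segment(s) drawn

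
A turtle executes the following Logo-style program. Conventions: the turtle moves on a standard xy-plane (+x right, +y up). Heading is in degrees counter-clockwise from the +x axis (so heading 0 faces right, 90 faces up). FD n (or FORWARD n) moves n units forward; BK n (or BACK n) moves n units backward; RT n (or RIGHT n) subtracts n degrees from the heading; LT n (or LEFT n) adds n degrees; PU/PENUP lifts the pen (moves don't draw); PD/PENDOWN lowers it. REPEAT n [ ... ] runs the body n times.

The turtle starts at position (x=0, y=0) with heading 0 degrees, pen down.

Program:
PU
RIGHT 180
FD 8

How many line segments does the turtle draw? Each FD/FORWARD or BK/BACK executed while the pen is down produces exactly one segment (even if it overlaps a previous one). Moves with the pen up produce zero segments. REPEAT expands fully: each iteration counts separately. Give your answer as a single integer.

Executing turtle program step by step:
Start: pos=(0,0), heading=0, pen down
PU: pen up
RT 180: heading 0 -> 180
FD 8: (0,0) -> (-8,0) [heading=180, move]
Final: pos=(-8,0), heading=180, 0 segment(s) drawn
Segments drawn: 0

Answer: 0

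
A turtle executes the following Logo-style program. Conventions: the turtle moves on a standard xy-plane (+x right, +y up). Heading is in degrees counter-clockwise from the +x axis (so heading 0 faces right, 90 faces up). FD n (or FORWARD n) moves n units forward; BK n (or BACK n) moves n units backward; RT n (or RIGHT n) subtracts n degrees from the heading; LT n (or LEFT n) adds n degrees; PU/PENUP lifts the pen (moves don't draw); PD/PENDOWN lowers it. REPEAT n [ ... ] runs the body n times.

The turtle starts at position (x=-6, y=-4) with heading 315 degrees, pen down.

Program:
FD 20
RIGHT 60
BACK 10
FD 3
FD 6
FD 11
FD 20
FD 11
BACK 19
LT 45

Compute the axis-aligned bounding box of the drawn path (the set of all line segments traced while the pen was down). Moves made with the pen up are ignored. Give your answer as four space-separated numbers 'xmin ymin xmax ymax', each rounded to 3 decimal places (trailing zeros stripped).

Answer: -6 -57.745 10.73 -4

Derivation:
Executing turtle program step by step:
Start: pos=(-6,-4), heading=315, pen down
FD 20: (-6,-4) -> (8.142,-18.142) [heading=315, draw]
RT 60: heading 315 -> 255
BK 10: (8.142,-18.142) -> (10.73,-8.483) [heading=255, draw]
FD 3: (10.73,-8.483) -> (9.954,-11.381) [heading=255, draw]
FD 6: (9.954,-11.381) -> (8.401,-17.176) [heading=255, draw]
FD 11: (8.401,-17.176) -> (5.554,-27.801) [heading=255, draw]
FD 20: (5.554,-27.801) -> (0.378,-47.12) [heading=255, draw]
FD 11: (0.378,-47.12) -> (-2.469,-57.745) [heading=255, draw]
BK 19: (-2.469,-57.745) -> (2.448,-39.393) [heading=255, draw]
LT 45: heading 255 -> 300
Final: pos=(2.448,-39.393), heading=300, 8 segment(s) drawn

Segment endpoints: x in {-6, -2.469, 0.378, 2.448, 5.554, 8.142, 8.401, 9.954, 10.73}, y in {-57.745, -47.12, -39.393, -27.801, -18.142, -17.176, -11.381, -8.483, -4}
xmin=-6, ymin=-57.745, xmax=10.73, ymax=-4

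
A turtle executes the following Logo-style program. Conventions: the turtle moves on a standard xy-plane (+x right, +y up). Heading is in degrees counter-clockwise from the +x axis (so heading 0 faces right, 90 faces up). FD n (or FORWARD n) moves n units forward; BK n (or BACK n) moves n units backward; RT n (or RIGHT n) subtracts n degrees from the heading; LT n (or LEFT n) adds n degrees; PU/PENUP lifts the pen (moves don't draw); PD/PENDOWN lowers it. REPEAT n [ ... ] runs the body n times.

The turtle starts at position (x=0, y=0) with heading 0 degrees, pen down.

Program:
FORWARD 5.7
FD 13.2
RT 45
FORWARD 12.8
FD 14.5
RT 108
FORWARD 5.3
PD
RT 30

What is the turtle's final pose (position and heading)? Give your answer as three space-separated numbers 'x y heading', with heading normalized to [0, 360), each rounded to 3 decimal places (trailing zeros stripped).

Answer: 33.482 -21.71 177

Derivation:
Executing turtle program step by step:
Start: pos=(0,0), heading=0, pen down
FD 5.7: (0,0) -> (5.7,0) [heading=0, draw]
FD 13.2: (5.7,0) -> (18.9,0) [heading=0, draw]
RT 45: heading 0 -> 315
FD 12.8: (18.9,0) -> (27.951,-9.051) [heading=315, draw]
FD 14.5: (27.951,-9.051) -> (38.204,-19.304) [heading=315, draw]
RT 108: heading 315 -> 207
FD 5.3: (38.204,-19.304) -> (33.482,-21.71) [heading=207, draw]
PD: pen down
RT 30: heading 207 -> 177
Final: pos=(33.482,-21.71), heading=177, 5 segment(s) drawn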